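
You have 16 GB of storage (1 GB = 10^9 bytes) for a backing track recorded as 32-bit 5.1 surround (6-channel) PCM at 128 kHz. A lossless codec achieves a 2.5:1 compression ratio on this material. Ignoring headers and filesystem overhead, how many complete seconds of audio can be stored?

Uncompressed byte rate = 128,000 × 4 × 6 = 3,072,000 bytes/s.
After 2.5:1 compression, effective rate ≈ 1228800 bytes/s.
Capacity = 16 × 1,000,000,000 = 16,000,000,000 bytes.
16,000,000,000 / effective rate ≈ 13020.83 s → 13,020 seconds.

13,020 seconds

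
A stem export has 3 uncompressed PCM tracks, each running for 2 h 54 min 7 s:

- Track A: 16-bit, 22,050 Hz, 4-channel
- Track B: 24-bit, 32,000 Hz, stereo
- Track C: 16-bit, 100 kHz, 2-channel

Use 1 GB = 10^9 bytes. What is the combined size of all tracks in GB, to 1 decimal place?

8.0 GB

2 h 54 min 7 s = 10,447 s.
Track A: 22,050 × 10,447 × 2 × 4 = 1,842,850,800 bytes.
Track B: 32,000 × 10,447 × 3 × 2 = 2,005,824,000 bytes.
Track C: 100,000 × 10,447 × 2 × 2 = 4,178,800,000 bytes.
Total = 8,027,474,800 bytes = 8.0 GB.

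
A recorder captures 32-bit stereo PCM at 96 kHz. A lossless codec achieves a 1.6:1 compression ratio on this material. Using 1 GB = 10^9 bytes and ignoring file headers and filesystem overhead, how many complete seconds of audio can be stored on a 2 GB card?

4,166 seconds

Uncompressed byte rate = 96,000 × 4 × 2 = 768,000 bytes/s.
After 1.6:1 compression, effective rate ≈ 480000 bytes/s.
Capacity = 2 × 1,000,000,000 = 2,000,000,000 bytes.
2,000,000,000 / effective rate ≈ 4166.67 s → 4,166 seconds.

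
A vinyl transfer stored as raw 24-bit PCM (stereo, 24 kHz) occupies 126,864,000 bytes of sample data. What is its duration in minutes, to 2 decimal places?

Byte rate = 24,000 × 3 × 2 = 144,000 bytes/s.
Duration = 126,864,000 / 144,000 = 881 s.
881 s / 60 = 14.68 minutes.

14.68 minutes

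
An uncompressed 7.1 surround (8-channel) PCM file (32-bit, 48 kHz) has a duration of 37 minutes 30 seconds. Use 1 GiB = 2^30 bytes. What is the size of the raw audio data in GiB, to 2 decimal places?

3.22 GiB

Duration = 37 minutes 30 seconds = 2,250 s.
Bytes = 48,000 samples/s × 2,250 s × 4 bytes/sample × 8 ch = 3,456,000,000 bytes.
3,456,000,000 / 1,073,741,824 = 3.22 GiB.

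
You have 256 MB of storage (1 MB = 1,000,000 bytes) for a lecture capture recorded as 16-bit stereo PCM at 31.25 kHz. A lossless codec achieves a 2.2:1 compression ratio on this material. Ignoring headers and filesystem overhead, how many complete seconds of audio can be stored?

Uncompressed byte rate = 31,250 × 2 × 2 = 125,000 bytes/s.
After 2.2:1 compression, effective rate ≈ 56818.18 bytes/s.
Capacity = 256 × 1,000,000 = 256,000,000 bytes.
256,000,000 / effective rate ≈ 4505.6 s → 4,505 seconds.

4,505 seconds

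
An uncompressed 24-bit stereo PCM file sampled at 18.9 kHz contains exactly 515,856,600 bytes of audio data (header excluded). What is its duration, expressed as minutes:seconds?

Byte rate = 18,900 × 3 × 2 = 113,400 bytes/s.
Duration = 515,856,600 / 113,400 = 4,549 s.
4,549 s = 75:49.

75:49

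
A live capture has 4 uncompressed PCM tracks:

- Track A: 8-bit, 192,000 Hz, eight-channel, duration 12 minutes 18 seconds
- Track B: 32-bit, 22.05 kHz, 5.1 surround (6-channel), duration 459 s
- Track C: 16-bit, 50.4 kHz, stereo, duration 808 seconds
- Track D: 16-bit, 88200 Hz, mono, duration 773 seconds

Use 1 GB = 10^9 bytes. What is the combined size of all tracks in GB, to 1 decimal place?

1.7 GB

Track A: 12 minutes 18 seconds = 738 s; 192,000 × 738 × 1 × 8 = 1,133,568,000 bytes.
Track B: 22,050 × 459 × 4 × 6 = 242,902,800 bytes.
Track C: 50,400 × 808 × 2 × 2 = 162,892,800 bytes.
Track D: 88,200 × 773 × 2 × 1 = 136,357,200 bytes.
Total = 1,675,720,800 bytes = 1.7 GB.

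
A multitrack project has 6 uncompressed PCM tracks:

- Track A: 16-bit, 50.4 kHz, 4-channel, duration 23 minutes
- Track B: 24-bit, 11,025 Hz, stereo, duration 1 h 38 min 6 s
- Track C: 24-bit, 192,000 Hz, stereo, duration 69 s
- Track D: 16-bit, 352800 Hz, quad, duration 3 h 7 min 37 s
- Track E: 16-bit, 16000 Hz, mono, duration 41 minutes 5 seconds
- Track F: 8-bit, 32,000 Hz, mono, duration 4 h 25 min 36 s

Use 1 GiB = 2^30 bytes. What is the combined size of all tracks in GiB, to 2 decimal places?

31.09 GiB

Track A: 23 minutes = 1,380 s; 50,400 × 1,380 × 2 × 4 = 556,416,000 bytes.
Track B: 1 h 38 min 6 s = 5,886 s; 11,025 × 5,886 × 3 × 2 = 389,358,900 bytes.
Track C: 192,000 × 69 × 3 × 2 = 79,488,000 bytes.
Track D: 3 h 7 min 37 s = 11,257 s; 352,800 × 11,257 × 2 × 4 = 31,771,756,800 bytes.
Track E: 41 minutes 5 seconds = 2,465 s; 16,000 × 2,465 × 2 × 1 = 78,880,000 bytes.
Track F: 4 h 25 min 36 s = 15,936 s; 32,000 × 15,936 × 1 × 1 = 509,952,000 bytes.
Total = 33,385,851,700 bytes = 31.09 GiB.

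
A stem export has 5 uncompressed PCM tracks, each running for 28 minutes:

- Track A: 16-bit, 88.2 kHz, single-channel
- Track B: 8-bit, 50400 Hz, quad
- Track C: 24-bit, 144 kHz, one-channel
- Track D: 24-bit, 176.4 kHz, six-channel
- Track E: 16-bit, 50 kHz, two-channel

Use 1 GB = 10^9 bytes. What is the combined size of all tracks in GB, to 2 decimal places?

7.03 GB

28 minutes = 1,680 s.
Track A: 88,200 × 1,680 × 2 × 1 = 296,352,000 bytes.
Track B: 50,400 × 1,680 × 1 × 4 = 338,688,000 bytes.
Track C: 144,000 × 1,680 × 3 × 1 = 725,760,000 bytes.
Track D: 176,400 × 1,680 × 3 × 6 = 5,334,336,000 bytes.
Track E: 50,000 × 1,680 × 2 × 2 = 336,000,000 bytes.
Total = 7,031,136,000 bytes = 7.03 GB.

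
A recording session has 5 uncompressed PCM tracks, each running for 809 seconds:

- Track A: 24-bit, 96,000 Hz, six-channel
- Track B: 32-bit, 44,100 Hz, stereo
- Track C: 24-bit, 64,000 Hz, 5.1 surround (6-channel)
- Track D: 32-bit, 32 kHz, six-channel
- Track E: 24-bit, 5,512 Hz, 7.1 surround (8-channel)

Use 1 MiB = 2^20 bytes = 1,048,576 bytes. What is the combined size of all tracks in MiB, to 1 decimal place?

3188.8 MiB

Track A: 96,000 × 809 × 3 × 6 = 1,397,952,000 bytes.
Track B: 44,100 × 809 × 4 × 2 = 285,415,200 bytes.
Track C: 64,000 × 809 × 3 × 6 = 931,968,000 bytes.
Track D: 32,000 × 809 × 4 × 6 = 621,312,000 bytes.
Track E: 5,512 × 809 × 3 × 8 = 107,020,992 bytes.
Total = 3,343,668,192 bytes = 3188.8 MiB.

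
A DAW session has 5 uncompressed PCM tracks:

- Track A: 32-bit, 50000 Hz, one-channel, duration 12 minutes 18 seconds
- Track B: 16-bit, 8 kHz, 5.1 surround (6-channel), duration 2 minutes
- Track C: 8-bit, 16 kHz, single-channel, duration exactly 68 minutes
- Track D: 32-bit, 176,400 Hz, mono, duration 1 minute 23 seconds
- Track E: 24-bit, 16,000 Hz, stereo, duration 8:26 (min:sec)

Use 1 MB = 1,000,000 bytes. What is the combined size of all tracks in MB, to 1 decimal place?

Track A: 12 minutes 18 seconds = 738 s; 50,000 × 738 × 4 × 1 = 147,600,000 bytes.
Track B: 2 minutes = 120 s; 8,000 × 120 × 2 × 6 = 11,520,000 bytes.
Track C: exactly 68 minutes = 4,080 s; 16,000 × 4,080 × 1 × 1 = 65,280,000 bytes.
Track D: 1 minute 23 seconds = 83 s; 176,400 × 83 × 4 × 1 = 58,564,800 bytes.
Track E: 8:26 (min:sec) = 506 s; 16,000 × 506 × 3 × 2 = 48,576,000 bytes.
Total = 331,540,800 bytes = 331.5 MB.

331.5 MB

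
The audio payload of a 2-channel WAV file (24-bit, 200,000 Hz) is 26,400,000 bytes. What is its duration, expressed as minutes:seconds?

0:22

Byte rate = 200,000 × 3 × 2 = 1,200,000 bytes/s.
Duration = 26,400,000 / 1,200,000 = 22 s.
22 s = 0:22.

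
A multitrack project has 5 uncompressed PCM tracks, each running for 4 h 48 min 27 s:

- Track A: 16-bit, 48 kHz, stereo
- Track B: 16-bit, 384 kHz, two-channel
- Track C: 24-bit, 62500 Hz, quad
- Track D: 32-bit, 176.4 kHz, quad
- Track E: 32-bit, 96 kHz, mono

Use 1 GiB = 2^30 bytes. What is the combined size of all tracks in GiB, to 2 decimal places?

4 h 48 min 27 s = 17,307 s.
Track A: 48,000 × 17,307 × 2 × 2 = 3,322,944,000 bytes.
Track B: 384,000 × 17,307 × 2 × 2 = 26,583,552,000 bytes.
Track C: 62,500 × 17,307 × 3 × 4 = 12,980,250,000 bytes.
Track D: 176,400 × 17,307 × 4 × 4 = 48,847,276,800 bytes.
Track E: 96,000 × 17,307 × 4 × 1 = 6,645,888,000 bytes.
Total = 98,379,910,800 bytes = 91.62 GiB.

91.62 GiB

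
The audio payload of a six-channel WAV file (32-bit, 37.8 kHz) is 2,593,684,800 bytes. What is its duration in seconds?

2,859 seconds

Byte rate = 37,800 × 4 × 6 = 907,200 bytes/s.
Duration = 2,593,684,800 / 907,200 = 2,859 s.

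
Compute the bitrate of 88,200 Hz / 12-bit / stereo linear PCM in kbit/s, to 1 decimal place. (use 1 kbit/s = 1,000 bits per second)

2116.8 kbit/s

Bit rate = 88,200 × 12 × 2 = 2,116,800 bits/s.
= 2116.8 kbit/s.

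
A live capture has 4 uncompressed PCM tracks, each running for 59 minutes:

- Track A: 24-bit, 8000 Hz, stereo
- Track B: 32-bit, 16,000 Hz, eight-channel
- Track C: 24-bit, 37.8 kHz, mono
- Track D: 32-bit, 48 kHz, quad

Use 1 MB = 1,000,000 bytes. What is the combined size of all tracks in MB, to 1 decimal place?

5102.6 MB

59 minutes = 3,540 s.
Track A: 8,000 × 3,540 × 3 × 2 = 169,920,000 bytes.
Track B: 16,000 × 3,540 × 4 × 8 = 1,812,480,000 bytes.
Track C: 37,800 × 3,540 × 3 × 1 = 401,436,000 bytes.
Track D: 48,000 × 3,540 × 4 × 4 = 2,718,720,000 bytes.
Total = 5,102,556,000 bytes = 5102.6 MB.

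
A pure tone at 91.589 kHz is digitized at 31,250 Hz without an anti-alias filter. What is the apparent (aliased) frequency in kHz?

2.161 kHz

Nyquist = 31,250/2 = 15,625 Hz; 91,589 Hz exceeds it.
Alias = |91,589 − 3×31,250| = |91,589 − 93,750| = 2,161 Hz = 2.161 kHz.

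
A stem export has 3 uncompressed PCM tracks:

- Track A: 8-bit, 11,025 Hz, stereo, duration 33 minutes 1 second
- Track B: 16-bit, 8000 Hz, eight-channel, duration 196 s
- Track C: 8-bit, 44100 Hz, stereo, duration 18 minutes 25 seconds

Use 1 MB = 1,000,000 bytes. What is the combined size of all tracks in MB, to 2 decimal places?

166.23 MB

Track A: 33 minutes 1 second = 1,981 s; 11,025 × 1,981 × 1 × 2 = 43,681,050 bytes.
Track B: 8,000 × 196 × 2 × 8 = 25,088,000 bytes.
Track C: 18 minutes 25 seconds = 1,105 s; 44,100 × 1,105 × 1 × 2 = 97,461,000 bytes.
Total = 166,230,050 bytes = 166.23 MB.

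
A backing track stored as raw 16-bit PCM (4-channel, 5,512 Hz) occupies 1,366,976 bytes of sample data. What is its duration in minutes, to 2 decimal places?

0.52 minutes

Byte rate = 5,512 × 2 × 4 = 44,096 bytes/s.
Duration = 1,366,976 / 44,096 = 31 s.
31 s / 60 = 0.52 minutes.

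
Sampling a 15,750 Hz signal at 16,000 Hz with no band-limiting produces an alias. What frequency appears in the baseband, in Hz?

250 Hz

Nyquist = 16,000/2 = 8,000 Hz; 15,750 Hz exceeds it.
Alias = |15,750 − 1×16,000| = |15,750 − 16,000| = 250 Hz.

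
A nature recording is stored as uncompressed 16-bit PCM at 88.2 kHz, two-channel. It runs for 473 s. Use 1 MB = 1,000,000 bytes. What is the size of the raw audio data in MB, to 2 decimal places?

Bytes = 88,200 samples/s × 473 s × 2 bytes/sample × 2 ch = 166,874,400 bytes.
166,874,400 / 1,000,000 = 166.87 MB.

166.87 MB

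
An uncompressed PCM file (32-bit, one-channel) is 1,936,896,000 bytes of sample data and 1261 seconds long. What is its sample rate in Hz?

384,000 Hz

Bytes = sample_rate × seconds × bytes_per_sample × channels.
sample_rate = 1,936,896,000 / (1,261 × 4 × 1) = 1,936,896,000 / 5,044 = 384,000 Hz.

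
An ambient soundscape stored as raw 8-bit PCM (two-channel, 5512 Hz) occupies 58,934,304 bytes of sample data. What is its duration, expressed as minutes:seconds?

Byte rate = 5,512 × 1 × 2 = 11,024 bytes/s.
Duration = 58,934,304 / 11,024 = 5,346 s.
5,346 s = 89:06.

89:06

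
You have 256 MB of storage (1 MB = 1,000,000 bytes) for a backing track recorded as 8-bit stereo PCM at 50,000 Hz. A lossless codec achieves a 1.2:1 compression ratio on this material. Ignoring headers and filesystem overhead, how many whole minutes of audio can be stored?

Uncompressed byte rate = 50,000 × 1 × 2 = 100,000 bytes/s.
After 1.2:1 compression, effective rate ≈ 83333.33 bytes/s.
Capacity = 256 × 1,000,000 = 256,000,000 bytes.
256,000,000 / effective rate ≈ 3072 s → 51 minutes.

51 minutes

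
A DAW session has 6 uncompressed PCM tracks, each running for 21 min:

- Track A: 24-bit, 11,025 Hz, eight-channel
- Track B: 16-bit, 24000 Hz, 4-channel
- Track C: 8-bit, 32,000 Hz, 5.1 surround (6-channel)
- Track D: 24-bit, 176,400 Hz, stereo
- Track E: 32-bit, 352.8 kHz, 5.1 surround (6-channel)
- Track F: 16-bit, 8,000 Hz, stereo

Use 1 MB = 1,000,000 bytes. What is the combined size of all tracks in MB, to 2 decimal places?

21 min = 1,260 s.
Track A: 11,025 × 1,260 × 3 × 8 = 333,396,000 bytes.
Track B: 24,000 × 1,260 × 2 × 4 = 241,920,000 bytes.
Track C: 32,000 × 1,260 × 1 × 6 = 241,920,000 bytes.
Track D: 176,400 × 1,260 × 3 × 2 = 1,333,584,000 bytes.
Track E: 352,800 × 1,260 × 4 × 6 = 10,668,672,000 bytes.
Track F: 8,000 × 1,260 × 2 × 2 = 40,320,000 bytes.
Total = 12,859,812,000 bytes = 12859.81 MB.

12859.81 MB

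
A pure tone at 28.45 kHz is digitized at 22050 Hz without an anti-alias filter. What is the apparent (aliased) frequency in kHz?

Nyquist = 22,050/2 = 11,025 Hz; 28,450 Hz exceeds it.
Alias = |28,450 − 1×22,050| = |28,450 − 22,050| = 6,400 Hz = 6.4 kHz.

6.4 kHz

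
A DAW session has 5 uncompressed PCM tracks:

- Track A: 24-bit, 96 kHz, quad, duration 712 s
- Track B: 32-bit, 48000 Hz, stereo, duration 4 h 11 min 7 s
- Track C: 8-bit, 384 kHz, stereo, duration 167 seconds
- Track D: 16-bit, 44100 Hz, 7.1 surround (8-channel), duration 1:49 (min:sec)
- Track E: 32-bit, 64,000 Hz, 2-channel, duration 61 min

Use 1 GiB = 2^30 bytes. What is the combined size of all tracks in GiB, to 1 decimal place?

Track A: 96,000 × 712 × 3 × 4 = 820,224,000 bytes.
Track B: 4 h 11 min 7 s = 15,067 s; 48,000 × 15,067 × 4 × 2 = 5,785,728,000 bytes.
Track C: 384,000 × 167 × 1 × 2 = 128,256,000 bytes.
Track D: 1:49 (min:sec) = 109 s; 44,100 × 109 × 2 × 8 = 76,910,400 bytes.
Track E: 61 min = 3,660 s; 64,000 × 3,660 × 4 × 2 = 1,873,920,000 bytes.
Total = 8,685,038,400 bytes = 8.1 GiB.

8.1 GiB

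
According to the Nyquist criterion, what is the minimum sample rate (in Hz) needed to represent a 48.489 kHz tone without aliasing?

Minimum sample rate = 2 × 48,489 Hz = 96,978 Hz.

96,978 Hz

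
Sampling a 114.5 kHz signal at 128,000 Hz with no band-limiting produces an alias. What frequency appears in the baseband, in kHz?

Nyquist = 128,000/2 = 64,000 Hz; 114,500 Hz exceeds it.
Alias = |114,500 − 1×128,000| = |114,500 − 128,000| = 13,500 Hz = 13.5 kHz.

13.5 kHz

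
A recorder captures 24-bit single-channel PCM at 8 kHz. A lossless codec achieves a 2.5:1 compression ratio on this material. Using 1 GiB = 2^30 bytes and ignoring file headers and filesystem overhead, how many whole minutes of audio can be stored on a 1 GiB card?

Uncompressed byte rate = 8,000 × 3 × 1 = 24,000 bytes/s.
After 2.5:1 compression, effective rate ≈ 9600 bytes/s.
Capacity = 1 × 1,073,741,824 = 1,073,741,824 bytes.
1,073,741,824 / effective rate ≈ 111848.11 s → 1,864 minutes.

1,864 minutes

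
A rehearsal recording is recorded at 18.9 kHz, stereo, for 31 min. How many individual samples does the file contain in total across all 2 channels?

31 min = 1,860 s.
18,900 × 1,860 s × 2 ch = 70,308,000 samples.

70,308,000 samples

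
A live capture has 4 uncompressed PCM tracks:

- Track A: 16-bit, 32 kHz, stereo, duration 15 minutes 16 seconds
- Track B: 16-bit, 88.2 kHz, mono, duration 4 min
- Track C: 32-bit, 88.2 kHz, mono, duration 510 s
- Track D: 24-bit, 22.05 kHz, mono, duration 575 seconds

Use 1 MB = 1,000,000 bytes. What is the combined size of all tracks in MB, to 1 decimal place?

377.5 MB

Track A: 15 minutes 16 seconds = 916 s; 32,000 × 916 × 2 × 2 = 117,248,000 bytes.
Track B: 4 min = 240 s; 88,200 × 240 × 2 × 1 = 42,336,000 bytes.
Track C: 88,200 × 510 × 4 × 1 = 179,928,000 bytes.
Track D: 22,050 × 575 × 3 × 1 = 38,036,250 bytes.
Total = 377,548,250 bytes = 377.5 MB.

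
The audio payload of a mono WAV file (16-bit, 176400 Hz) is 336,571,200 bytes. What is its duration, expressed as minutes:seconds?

15:54

Byte rate = 176,400 × 2 × 1 = 352,800 bytes/s.
Duration = 336,571,200 / 352,800 = 954 s.
954 s = 15:54.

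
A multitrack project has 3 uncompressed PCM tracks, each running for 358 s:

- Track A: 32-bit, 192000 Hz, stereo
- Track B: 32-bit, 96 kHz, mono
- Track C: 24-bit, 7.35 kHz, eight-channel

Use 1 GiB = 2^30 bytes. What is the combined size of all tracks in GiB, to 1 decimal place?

Track A: 192,000 × 358 × 4 × 2 = 549,888,000 bytes.
Track B: 96,000 × 358 × 4 × 1 = 137,472,000 bytes.
Track C: 7,350 × 358 × 3 × 8 = 63,151,200 bytes.
Total = 750,511,200 bytes = 0.7 GiB.

0.7 GiB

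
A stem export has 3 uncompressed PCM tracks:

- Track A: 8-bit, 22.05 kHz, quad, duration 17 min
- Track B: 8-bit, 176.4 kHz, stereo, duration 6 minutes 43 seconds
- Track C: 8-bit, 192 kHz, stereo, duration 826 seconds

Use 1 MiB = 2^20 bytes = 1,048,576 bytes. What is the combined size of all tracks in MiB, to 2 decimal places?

523.88 MiB

Track A: 17 min = 1,020 s; 22,050 × 1,020 × 1 × 4 = 89,964,000 bytes.
Track B: 6 minutes 43 seconds = 403 s; 176,400 × 403 × 1 × 2 = 142,178,400 bytes.
Track C: 192,000 × 826 × 1 × 2 = 317,184,000 bytes.
Total = 549,326,400 bytes = 523.88 MiB.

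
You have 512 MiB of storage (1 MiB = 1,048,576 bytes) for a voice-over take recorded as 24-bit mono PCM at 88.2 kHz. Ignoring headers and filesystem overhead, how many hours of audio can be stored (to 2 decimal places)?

Uncompressed byte rate = 88,200 × 3 × 1 = 264,600 bytes/s.
Capacity = 512 × 1,048,576 = 536,870,912 bytes.
536,870,912 / 264,600 ≈ 2028.99 s → 0.56 hours.

0.56 hours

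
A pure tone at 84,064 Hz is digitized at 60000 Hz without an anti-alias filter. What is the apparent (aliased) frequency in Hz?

24,064 Hz

Nyquist = 60,000/2 = 30,000 Hz; 84,064 Hz exceeds it.
Alias = |84,064 − 1×60,000| = |84,064 − 60,000| = 24,064 Hz.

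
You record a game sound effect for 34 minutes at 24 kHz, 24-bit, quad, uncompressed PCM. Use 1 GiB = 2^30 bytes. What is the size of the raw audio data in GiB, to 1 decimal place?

Duration = 34 minutes = 2,040 s.
Bytes = 24,000 samples/s × 2,040 s × 3 bytes/sample × 4 ch = 587,520,000 bytes.
587,520,000 / 1,073,741,824 = 0.5 GiB.

0.5 GiB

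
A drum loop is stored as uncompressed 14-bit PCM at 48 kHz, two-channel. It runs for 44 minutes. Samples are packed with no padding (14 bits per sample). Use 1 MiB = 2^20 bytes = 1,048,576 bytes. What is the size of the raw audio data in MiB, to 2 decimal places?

422.97 MiB

Duration = 44 minutes = 2,640 s.
Bits = 48,000 × 2,640 × 14 × 2 = 3,548,160,000 bits = 443,520,000 bytes.
443,520,000 / 1,048,576 = 422.97 MiB.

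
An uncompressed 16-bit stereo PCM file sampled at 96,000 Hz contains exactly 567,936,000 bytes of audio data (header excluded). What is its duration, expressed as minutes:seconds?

Byte rate = 96,000 × 2 × 2 = 384,000 bytes/s.
Duration = 567,936,000 / 384,000 = 1,479 s.
1,479 s = 24:39.

24:39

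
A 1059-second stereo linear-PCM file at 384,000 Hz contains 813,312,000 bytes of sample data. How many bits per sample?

Bytes per sample = 813,312,000 / (384,000 × 1,059 × 2) = 813,312,000 / 813,312,000 = 1.
Bit depth = 1 × 8 = 8 bits.

8 bits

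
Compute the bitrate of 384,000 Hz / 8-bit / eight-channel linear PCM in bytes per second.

Bit rate = 384,000 × 8 × 8 = 24,576,000 bits/s.
24,576,000 / 8 = 3,072,000 bytes/s.

3,072,000 bytes/s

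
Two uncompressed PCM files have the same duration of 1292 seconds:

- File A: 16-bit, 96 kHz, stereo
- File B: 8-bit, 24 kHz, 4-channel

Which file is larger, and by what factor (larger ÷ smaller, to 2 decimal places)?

File A, by a factor of 4.00

File A: 96,000 × 2 × 2 = 384,000 bytes/s.
File B: 24,000 × 1 × 4 = 96,000 bytes/s.
File A is larger; ratio = 496,128,000 / 124,032,000 = 4.00.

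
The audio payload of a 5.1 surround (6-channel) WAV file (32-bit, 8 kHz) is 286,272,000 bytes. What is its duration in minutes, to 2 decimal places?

24.85 minutes

Byte rate = 8,000 × 4 × 6 = 192,000 bytes/s.
Duration = 286,272,000 / 192,000 = 1,491 s.
1,491 s / 60 = 24.85 minutes.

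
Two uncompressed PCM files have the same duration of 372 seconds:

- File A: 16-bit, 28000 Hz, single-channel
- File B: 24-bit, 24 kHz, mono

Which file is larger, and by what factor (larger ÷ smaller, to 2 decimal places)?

File B, by a factor of 1.29

File A: 28,000 × 2 × 1 = 56,000 bytes/s.
File B: 24,000 × 3 × 1 = 72,000 bytes/s.
File B is larger; ratio = 26,784,000 / 20,832,000 = 1.29.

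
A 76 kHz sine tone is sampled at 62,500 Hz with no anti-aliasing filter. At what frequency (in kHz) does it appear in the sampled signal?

13.5 kHz

Nyquist = 62,500/2 = 31,250 Hz; 76,000 Hz exceeds it.
Alias = |76,000 − 1×62,500| = |76,000 − 62,500| = 13,500 Hz = 13.5 kHz.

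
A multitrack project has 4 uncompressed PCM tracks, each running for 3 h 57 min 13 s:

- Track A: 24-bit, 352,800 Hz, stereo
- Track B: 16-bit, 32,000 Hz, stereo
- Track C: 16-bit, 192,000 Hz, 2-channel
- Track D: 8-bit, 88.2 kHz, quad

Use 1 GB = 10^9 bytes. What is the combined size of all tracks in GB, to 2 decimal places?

47.90 GB

3 h 57 min 13 s = 14,233 s.
Track A: 352,800 × 14,233 × 3 × 2 = 30,128,414,400 bytes.
Track B: 32,000 × 14,233 × 2 × 2 = 1,821,824,000 bytes.
Track C: 192,000 × 14,233 × 2 × 2 = 10,930,944,000 bytes.
Track D: 88,200 × 14,233 × 1 × 4 = 5,021,402,400 bytes.
Total = 47,902,584,800 bytes = 47.90 GB.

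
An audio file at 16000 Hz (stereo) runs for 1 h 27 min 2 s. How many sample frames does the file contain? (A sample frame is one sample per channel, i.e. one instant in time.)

83,552,000 sample frames

1 h 27 min 2 s = 5,222 s.
16,000 samples/s × 5,222 s = 83,552,000 frames.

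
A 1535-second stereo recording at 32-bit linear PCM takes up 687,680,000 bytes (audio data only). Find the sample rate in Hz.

Bytes = sample_rate × seconds × bytes_per_sample × channels.
sample_rate = 687,680,000 / (1,535 × 4 × 2) = 687,680,000 / 12,280 = 56,000 Hz.

56,000 Hz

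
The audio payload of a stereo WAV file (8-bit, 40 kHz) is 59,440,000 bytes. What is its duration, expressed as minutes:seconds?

12:23

Byte rate = 40,000 × 1 × 2 = 80,000 bytes/s.
Duration = 59,440,000 / 80,000 = 743 s.
743 s = 12:23.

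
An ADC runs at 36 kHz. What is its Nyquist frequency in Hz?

18,000 Hz

Nyquist frequency = sample rate / 2 = 36,000 / 2 = 18,000 Hz.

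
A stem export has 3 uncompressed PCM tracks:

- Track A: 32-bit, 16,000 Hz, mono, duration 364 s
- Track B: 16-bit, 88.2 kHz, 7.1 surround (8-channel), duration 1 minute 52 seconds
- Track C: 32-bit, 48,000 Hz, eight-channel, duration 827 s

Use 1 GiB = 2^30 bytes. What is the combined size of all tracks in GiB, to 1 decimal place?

1.4 GiB

Track A: 16,000 × 364 × 4 × 1 = 23,296,000 bytes.
Track B: 1 minute 52 seconds = 112 s; 88,200 × 112 × 2 × 8 = 158,054,400 bytes.
Track C: 48,000 × 827 × 4 × 8 = 1,270,272,000 bytes.
Total = 1,451,622,400 bytes = 1.4 GiB.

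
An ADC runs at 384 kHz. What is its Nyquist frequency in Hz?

Nyquist frequency = sample rate / 2 = 384,000 / 2 = 192,000 Hz.

192,000 Hz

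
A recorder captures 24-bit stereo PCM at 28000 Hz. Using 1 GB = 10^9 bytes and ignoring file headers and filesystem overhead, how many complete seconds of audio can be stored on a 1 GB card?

Uncompressed byte rate = 28,000 × 3 × 2 = 168,000 bytes/s.
Capacity = 1 × 1,000,000,000 = 1,000,000,000 bytes.
1,000,000,000 / 168,000 ≈ 5952.38 s → 5,952 seconds.

5,952 seconds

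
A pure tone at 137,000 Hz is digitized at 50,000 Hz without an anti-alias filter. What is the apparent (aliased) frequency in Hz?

13,000 Hz

Nyquist = 50,000/2 = 25,000 Hz; 137,000 Hz exceeds it.
Alias = |137,000 − 3×50,000| = |137,000 − 150,000| = 13,000 Hz.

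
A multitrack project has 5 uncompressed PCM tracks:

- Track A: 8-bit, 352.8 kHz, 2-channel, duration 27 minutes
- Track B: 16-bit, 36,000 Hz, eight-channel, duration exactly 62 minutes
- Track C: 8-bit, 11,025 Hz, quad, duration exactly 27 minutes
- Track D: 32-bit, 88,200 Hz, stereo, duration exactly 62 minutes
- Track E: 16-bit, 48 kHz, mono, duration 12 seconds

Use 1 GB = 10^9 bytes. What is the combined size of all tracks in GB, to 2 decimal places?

5.98 GB

Track A: 27 minutes = 1,620 s; 352,800 × 1,620 × 1 × 2 = 1,143,072,000 bytes.
Track B: exactly 62 minutes = 3,720 s; 36,000 × 3,720 × 2 × 8 = 2,142,720,000 bytes.
Track C: exactly 27 minutes = 1,620 s; 11,025 × 1,620 × 1 × 4 = 71,442,000 bytes.
Track D: exactly 62 minutes = 3,720 s; 88,200 × 3,720 × 4 × 2 = 2,624,832,000 bytes.
Track E: 48,000 × 12 × 2 × 1 = 1,152,000 bytes.
Total = 5,983,218,000 bytes = 5.98 GB.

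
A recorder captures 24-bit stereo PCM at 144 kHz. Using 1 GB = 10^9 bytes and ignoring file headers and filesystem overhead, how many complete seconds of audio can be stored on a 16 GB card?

Uncompressed byte rate = 144,000 × 3 × 2 = 864,000 bytes/s.
Capacity = 16 × 1,000,000,000 = 16,000,000,000 bytes.
16,000,000,000 / 864,000 ≈ 18518.52 s → 18,518 seconds.

18,518 seconds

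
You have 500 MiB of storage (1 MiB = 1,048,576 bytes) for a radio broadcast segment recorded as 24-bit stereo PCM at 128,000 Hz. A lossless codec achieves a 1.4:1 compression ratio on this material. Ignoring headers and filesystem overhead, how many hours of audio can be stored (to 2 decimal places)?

0.27 hours

Uncompressed byte rate = 128,000 × 3 × 2 = 768,000 bytes/s.
After 1.4:1 compression, effective rate ≈ 548571.43 bytes/s.
Capacity = 500 × 1,048,576 = 524,288,000 bytes.
524,288,000 / effective rate ≈ 955.73 s → 0.27 hours.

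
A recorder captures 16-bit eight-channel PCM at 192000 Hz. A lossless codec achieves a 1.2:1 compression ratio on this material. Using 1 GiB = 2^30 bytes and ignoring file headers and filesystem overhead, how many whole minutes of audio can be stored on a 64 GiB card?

447 minutes

Uncompressed byte rate = 192,000 × 2 × 8 = 3,072,000 bytes/s.
After 1.2:1 compression, effective rate ≈ 2560000 bytes/s.
Capacity = 64 × 1,073,741,824 = 68,719,476,736 bytes.
68,719,476,736 / effective rate ≈ 26843.55 s → 447 minutes.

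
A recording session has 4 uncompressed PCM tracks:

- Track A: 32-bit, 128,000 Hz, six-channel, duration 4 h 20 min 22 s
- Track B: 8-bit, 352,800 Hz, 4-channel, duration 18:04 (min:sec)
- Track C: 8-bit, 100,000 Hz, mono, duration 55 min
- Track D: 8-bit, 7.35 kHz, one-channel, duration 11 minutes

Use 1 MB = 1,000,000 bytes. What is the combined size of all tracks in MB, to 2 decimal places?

49855.38 MB

Track A: 4 h 20 min 22 s = 15,622 s; 128,000 × 15,622 × 4 × 6 = 47,990,784,000 bytes.
Track B: 18:04 (min:sec) = 1,084 s; 352,800 × 1,084 × 1 × 4 = 1,529,740,800 bytes.
Track C: 55 min = 3,300 s; 100,000 × 3,300 × 1 × 1 = 330,000,000 bytes.
Track D: 11 minutes = 660 s; 7,350 × 660 × 1 × 1 = 4,851,000 bytes.
Total = 49,855,375,800 bytes = 49855.38 MB.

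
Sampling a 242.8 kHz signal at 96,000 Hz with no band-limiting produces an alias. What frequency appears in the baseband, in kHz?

Nyquist = 96,000/2 = 48,000 Hz; 242,800 Hz exceeds it.
Alias = |242,800 − 3×96,000| = |242,800 − 288,000| = 45,200 Hz = 45.2 kHz.

45.2 kHz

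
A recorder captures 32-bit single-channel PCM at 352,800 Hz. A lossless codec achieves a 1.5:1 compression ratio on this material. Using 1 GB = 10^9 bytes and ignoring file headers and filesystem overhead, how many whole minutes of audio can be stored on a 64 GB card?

1,133 minutes

Uncompressed byte rate = 352,800 × 4 × 1 = 1,411,200 bytes/s.
After 1.5:1 compression, effective rate ≈ 940800 bytes/s.
Capacity = 64 × 1,000,000,000 = 64,000,000,000 bytes.
64,000,000,000 / effective rate ≈ 68027.21 s → 1,133 minutes.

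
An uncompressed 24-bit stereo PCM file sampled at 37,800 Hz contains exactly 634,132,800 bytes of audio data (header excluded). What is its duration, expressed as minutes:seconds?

46:36

Byte rate = 37,800 × 3 × 2 = 226,800 bytes/s.
Duration = 634,132,800 / 226,800 = 2,796 s.
2,796 s = 46:36.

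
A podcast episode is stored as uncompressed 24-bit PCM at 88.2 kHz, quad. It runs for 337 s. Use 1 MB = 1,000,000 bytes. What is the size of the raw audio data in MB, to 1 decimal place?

356.7 MB

Bytes = 88,200 samples/s × 337 s × 3 bytes/sample × 4 ch = 356,680,800 bytes.
356,680,800 / 1,000,000 = 356.7 MB.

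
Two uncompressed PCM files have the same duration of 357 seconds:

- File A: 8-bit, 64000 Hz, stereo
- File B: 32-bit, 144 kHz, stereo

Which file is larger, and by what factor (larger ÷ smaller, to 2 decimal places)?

File B, by a factor of 9.00

File A: 64,000 × 1 × 2 = 128,000 bytes/s.
File B: 144,000 × 4 × 2 = 1,152,000 bytes/s.
File B is larger; ratio = 411,264,000 / 45,696,000 = 9.00.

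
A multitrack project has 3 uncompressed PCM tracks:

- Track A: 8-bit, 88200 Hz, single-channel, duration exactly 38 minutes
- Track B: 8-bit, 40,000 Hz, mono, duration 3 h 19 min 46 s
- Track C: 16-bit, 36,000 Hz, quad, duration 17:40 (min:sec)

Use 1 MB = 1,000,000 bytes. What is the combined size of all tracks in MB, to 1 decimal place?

985.8 MB

Track A: exactly 38 minutes = 2,280 s; 88,200 × 2,280 × 1 × 1 = 201,096,000 bytes.
Track B: 3 h 19 min 46 s = 11,986 s; 40,000 × 11,986 × 1 × 1 = 479,440,000 bytes.
Track C: 17:40 (min:sec) = 1,060 s; 36,000 × 1,060 × 2 × 4 = 305,280,000 bytes.
Total = 985,816,000 bytes = 985.8 MB.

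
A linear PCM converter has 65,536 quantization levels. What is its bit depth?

16 bits

log2(65,536) = 16.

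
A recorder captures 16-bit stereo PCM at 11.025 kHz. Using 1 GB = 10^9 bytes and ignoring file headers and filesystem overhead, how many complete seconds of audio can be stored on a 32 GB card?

Uncompressed byte rate = 11,025 × 2 × 2 = 44,100 bytes/s.
Capacity = 32 × 1,000,000,000 = 32,000,000,000 bytes.
32,000,000,000 / 44,100 ≈ 725623.58 s → 725,623 seconds.

725,623 seconds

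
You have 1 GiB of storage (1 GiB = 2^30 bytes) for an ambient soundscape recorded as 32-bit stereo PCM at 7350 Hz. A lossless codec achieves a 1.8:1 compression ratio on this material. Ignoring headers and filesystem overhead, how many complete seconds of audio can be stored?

32,869 seconds

Uncompressed byte rate = 7,350 × 4 × 2 = 58,800 bytes/s.
After 1.8:1 compression, effective rate ≈ 32666.67 bytes/s.
Capacity = 1 × 1,073,741,824 = 1,073,741,824 bytes.
1,073,741,824 / effective rate ≈ 32869.65 s → 32,869 seconds.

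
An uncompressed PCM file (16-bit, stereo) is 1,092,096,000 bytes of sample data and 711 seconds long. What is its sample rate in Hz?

384,000 Hz

Bytes = sample_rate × seconds × bytes_per_sample × channels.
sample_rate = 1,092,096,000 / (711 × 2 × 2) = 1,092,096,000 / 2,844 = 384,000 Hz.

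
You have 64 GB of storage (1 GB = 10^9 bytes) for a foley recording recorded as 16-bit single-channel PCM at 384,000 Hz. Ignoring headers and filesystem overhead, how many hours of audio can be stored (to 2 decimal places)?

23.15 hours

Uncompressed byte rate = 384,000 × 2 × 1 = 768,000 bytes/s.
Capacity = 64 × 1,000,000,000 = 64,000,000,000 bytes.
64,000,000,000 / 768,000 ≈ 83333.33 s → 23.15 hours.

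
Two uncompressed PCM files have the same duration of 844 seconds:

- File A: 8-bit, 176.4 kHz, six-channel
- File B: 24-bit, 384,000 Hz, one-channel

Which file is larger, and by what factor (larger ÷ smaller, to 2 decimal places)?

File B, by a factor of 1.09

File A: 176,400 × 1 × 6 = 1,058,400 bytes/s.
File B: 384,000 × 3 × 1 = 1,152,000 bytes/s.
File B is larger; ratio = 972,288,000 / 893,289,600 = 1.09.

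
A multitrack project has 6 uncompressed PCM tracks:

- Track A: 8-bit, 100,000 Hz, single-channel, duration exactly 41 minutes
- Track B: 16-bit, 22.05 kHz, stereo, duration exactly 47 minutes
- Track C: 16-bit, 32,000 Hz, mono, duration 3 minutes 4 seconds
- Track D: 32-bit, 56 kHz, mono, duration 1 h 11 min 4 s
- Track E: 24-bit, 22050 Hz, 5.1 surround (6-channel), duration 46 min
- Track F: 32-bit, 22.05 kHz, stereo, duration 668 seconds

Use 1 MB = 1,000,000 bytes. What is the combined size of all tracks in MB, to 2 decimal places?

2674.92 MB

Track A: exactly 41 minutes = 2,460 s; 100,000 × 2,460 × 1 × 1 = 246,000,000 bytes.
Track B: exactly 47 minutes = 2,820 s; 22,050 × 2,820 × 2 × 2 = 248,724,000 bytes.
Track C: 3 minutes 4 seconds = 184 s; 32,000 × 184 × 2 × 1 = 11,776,000 bytes.
Track D: 1 h 11 min 4 s = 4,264 s; 56,000 × 4,264 × 4 × 1 = 955,136,000 bytes.
Track E: 46 min = 2,760 s; 22,050 × 2,760 × 3 × 6 = 1,095,444,000 bytes.
Track F: 22,050 × 668 × 4 × 2 = 117,835,200 bytes.
Total = 2,674,915,200 bytes = 2674.92 MB.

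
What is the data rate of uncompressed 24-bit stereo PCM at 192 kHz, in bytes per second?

1,152,000 bytes/s

Bit rate = 192,000 × 24 × 2 = 9,216,000 bits/s.
9,216,000 / 8 = 1,152,000 bytes/s.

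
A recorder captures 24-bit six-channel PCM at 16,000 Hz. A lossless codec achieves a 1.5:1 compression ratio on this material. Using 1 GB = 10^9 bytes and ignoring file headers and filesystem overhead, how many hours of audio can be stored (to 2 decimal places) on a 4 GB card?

Uncompressed byte rate = 16,000 × 3 × 6 = 288,000 bytes/s.
After 1.5:1 compression, effective rate ≈ 192000 bytes/s.
Capacity = 4 × 1,000,000,000 = 4,000,000,000 bytes.
4,000,000,000 / effective rate ≈ 20833.33 s → 5.79 hours.

5.79 hours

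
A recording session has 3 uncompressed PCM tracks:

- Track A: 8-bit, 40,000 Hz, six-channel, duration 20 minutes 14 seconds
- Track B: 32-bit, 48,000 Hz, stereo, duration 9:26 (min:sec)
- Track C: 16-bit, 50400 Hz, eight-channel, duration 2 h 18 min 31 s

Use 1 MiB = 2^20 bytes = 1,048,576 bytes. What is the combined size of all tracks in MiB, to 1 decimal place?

6876.7 MiB

Track A: 20 minutes 14 seconds = 1,214 s; 40,000 × 1,214 × 1 × 6 = 291,360,000 bytes.
Track B: 9:26 (min:sec) = 566 s; 48,000 × 566 × 4 × 2 = 217,344,000 bytes.
Track C: 2 h 18 min 31 s = 8,311 s; 50,400 × 8,311 × 2 × 8 = 6,701,990,400 bytes.
Total = 7,210,694,400 bytes = 6876.7 MiB.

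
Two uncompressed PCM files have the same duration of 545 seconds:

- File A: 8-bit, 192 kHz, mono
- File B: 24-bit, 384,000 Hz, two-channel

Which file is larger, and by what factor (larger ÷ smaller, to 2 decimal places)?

File B, by a factor of 12.00

File A: 192,000 × 1 × 1 = 192,000 bytes/s.
File B: 384,000 × 3 × 2 = 2,304,000 bytes/s.
File B is larger; ratio = 1,255,680,000 / 104,640,000 = 12.00.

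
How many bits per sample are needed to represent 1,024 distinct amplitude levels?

10 bits

log2(1,024) = 10.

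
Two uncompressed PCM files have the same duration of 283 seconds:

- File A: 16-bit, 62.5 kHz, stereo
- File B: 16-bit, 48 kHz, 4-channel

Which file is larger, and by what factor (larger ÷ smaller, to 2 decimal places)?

File B, by a factor of 1.54

File A: 62,500 × 2 × 2 = 250,000 bytes/s.
File B: 48,000 × 2 × 4 = 384,000 bytes/s.
File B is larger; ratio = 108,672,000 / 70,750,000 = 1.54.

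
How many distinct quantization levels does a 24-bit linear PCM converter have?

2^24 = 16,777,216.

16,777,216 levels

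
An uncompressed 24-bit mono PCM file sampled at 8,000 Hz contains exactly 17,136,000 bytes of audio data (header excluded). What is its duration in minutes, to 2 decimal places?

Byte rate = 8,000 × 3 × 1 = 24,000 bytes/s.
Duration = 17,136,000 / 24,000 = 714 s.
714 s / 60 = 11.90 minutes.

11.90 minutes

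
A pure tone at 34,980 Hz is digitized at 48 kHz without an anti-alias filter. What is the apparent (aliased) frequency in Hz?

Nyquist = 48,000/2 = 24,000 Hz; 34,980 Hz exceeds it.
Alias = |34,980 − 1×48,000| = |34,980 − 48,000| = 13,020 Hz.

13,020 Hz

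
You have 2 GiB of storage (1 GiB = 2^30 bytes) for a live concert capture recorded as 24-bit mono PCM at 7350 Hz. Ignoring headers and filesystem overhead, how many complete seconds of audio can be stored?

97,391 seconds

Uncompressed byte rate = 7,350 × 3 × 1 = 22,050 bytes/s.
Capacity = 2 × 1,073,741,824 = 2,147,483,648 bytes.
2,147,483,648 / 22,050 ≈ 97391.55 s → 97,391 seconds.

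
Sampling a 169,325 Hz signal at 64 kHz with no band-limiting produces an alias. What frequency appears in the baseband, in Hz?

Nyquist = 64,000/2 = 32,000 Hz; 169,325 Hz exceeds it.
Alias = |169,325 − 3×64,000| = |169,325 − 192,000| = 22,675 Hz.

22,675 Hz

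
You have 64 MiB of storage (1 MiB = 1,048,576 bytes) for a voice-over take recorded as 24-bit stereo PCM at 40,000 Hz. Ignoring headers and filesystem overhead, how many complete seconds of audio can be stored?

279 seconds

Uncompressed byte rate = 40,000 × 3 × 2 = 240,000 bytes/s.
Capacity = 64 × 1,048,576 = 67,108,864 bytes.
67,108,864 / 240,000 ≈ 279.62 s → 279 seconds.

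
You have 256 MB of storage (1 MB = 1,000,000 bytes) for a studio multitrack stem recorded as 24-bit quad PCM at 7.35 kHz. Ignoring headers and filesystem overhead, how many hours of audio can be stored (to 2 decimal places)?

0.81 hours

Uncompressed byte rate = 7,350 × 3 × 4 = 88,200 bytes/s.
Capacity = 256 × 1,000,000 = 256,000,000 bytes.
256,000,000 / 88,200 ≈ 2902.49 s → 0.81 hours.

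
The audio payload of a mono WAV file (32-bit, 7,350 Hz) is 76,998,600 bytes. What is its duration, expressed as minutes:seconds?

43:39

Byte rate = 7,350 × 4 × 1 = 29,400 bytes/s.
Duration = 76,998,600 / 29,400 = 2,619 s.
2,619 s = 43:39.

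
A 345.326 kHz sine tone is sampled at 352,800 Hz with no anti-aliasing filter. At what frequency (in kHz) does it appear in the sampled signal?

7.474 kHz

Nyquist = 352,800/2 = 176,400 Hz; 345,326 Hz exceeds it.
Alias = |345,326 − 1×352,800| = |345,326 − 352,800| = 7,474 Hz = 7.474 kHz.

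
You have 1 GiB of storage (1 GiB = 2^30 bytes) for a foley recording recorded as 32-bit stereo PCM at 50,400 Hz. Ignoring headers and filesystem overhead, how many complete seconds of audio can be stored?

2,663 seconds

Uncompressed byte rate = 50,400 × 4 × 2 = 403,200 bytes/s.
Capacity = 1 × 1,073,741,824 = 1,073,741,824 bytes.
1,073,741,824 / 403,200 ≈ 2663.05 s → 2,663 seconds.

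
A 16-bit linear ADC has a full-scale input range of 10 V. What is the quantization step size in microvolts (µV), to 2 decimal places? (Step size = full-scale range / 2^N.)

152.59 µV

10 V / 2^16 = 10 / 65,536 V = 152.59 µV.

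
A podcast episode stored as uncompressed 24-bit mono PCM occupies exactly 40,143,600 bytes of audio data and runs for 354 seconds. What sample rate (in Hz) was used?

Bytes = sample_rate × seconds × bytes_per_sample × channels.
sample_rate = 40,143,600 / (354 × 3 × 1) = 40,143,600 / 1,062 = 37,800 Hz.

37,800 Hz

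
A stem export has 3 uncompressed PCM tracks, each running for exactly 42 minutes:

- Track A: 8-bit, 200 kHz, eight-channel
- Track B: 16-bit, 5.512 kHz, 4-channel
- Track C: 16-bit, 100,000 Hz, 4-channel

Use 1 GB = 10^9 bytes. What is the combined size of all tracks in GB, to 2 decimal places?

6.16 GB

exactly 42 minutes = 2,520 s.
Track A: 200,000 × 2,520 × 1 × 8 = 4,032,000,000 bytes.
Track B: 5,512 × 2,520 × 2 × 4 = 111,121,920 bytes.
Track C: 100,000 × 2,520 × 2 × 4 = 2,016,000,000 bytes.
Total = 6,159,121,920 bytes = 6.16 GB.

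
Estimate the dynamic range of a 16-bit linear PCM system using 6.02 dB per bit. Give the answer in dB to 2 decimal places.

16 × 6.02 = 96.32 dB.

96.32 dB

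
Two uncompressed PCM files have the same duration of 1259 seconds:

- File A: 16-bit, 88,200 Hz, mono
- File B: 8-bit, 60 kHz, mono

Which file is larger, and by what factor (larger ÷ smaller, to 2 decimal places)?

File A, by a factor of 2.94

File A: 88,200 × 2 × 1 = 176,400 bytes/s.
File B: 60,000 × 1 × 1 = 60,000 bytes/s.
File A is larger; ratio = 222,087,600 / 75,540,000 = 2.94.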